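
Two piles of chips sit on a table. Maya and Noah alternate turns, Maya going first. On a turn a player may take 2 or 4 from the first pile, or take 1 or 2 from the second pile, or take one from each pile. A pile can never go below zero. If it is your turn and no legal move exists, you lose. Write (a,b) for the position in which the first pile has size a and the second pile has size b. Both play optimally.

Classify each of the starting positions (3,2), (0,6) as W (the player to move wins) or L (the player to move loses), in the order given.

Positions with no move are L. A position that does have a move is losing for the player to move precisely when every available move leads to a winning position for the opponent. Fill in the labels:
No move ever increases a pile, so every position that can arise here has a ≤ 3 and b ≤ 6; it is enough to label the cells with 0 ≤ a ≤ 3 and 0 ≤ b ≤ 6.
Every move lowers a or b (never raises either), so fill the grid row by row in increasing a, and left to right within a row: each cell's successors are then already labelled.
      b=0  b=1  b=2  b=3  b=4  b=5  b=6
a=0:    L    W    W    L    W    W    L
a=1:    L    W    W    L    W    W    L
a=2:    W    W    L    W    W    L    W
a=3:    W    L    W    W    L    W    W
Cells with no legal move (terminal, hence L): (0,0), (1,0).
The remaining L cells, each justified by listing all of its moves:
(0,3): moves to (0,2)(W), (0,1)(W); every one is W ⇒ L
(0,6): moves to (0,5)(W), (0,4)(W); every one is W ⇒ L
(1,3): moves to (1,2)(W), (1,1)(W), (0,2)(W); every one is W ⇒ L
(1,6): moves to (1,5)(W), (1,4)(W), (0,5)(W); every one is W ⇒ L
(2,2): moves to (0,2)(W), (2,1)(W), (2,0)(W), (1,1)(W); every one is W ⇒ L
(2,5): moves to (0,5)(W), (2,4)(W), (2,3)(W), (1,4)(W); every one is W ⇒ L
(3,1): moves to (1,1)(W), (3,0)(W), (2,0)(W); every one is W ⇒ L
(3,4): moves to (1,4)(W), (3,3)(W), (3,2)(W), (2,3)(W); every one is W ⇒ L
Every other cell has at least one move into one of the L cells above, so it is W.
(3,2): the move to (3,1) reaches an L cell, so W
(0,6): one of the L cells justified above, so L

(3,2): W, (0,6): L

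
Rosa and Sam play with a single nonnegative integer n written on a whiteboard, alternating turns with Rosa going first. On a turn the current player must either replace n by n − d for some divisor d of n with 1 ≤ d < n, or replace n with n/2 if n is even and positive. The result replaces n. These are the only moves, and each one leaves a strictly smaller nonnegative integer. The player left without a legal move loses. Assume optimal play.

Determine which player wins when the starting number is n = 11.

Build the W/L table. Terminal = L. A non-terminal position is W if it has a move to some L; otherwise it is L.
n=0: no move → L
n=1: no move → L
n=2: can move to 1, which is L ⇒ W
n=3: the only move is to 2(W), a W ⇒ L
n=4: can move to 3, which is L ⇒ W
n=5: the only move is to 4(W), a W ⇒ L
n=6: can move to 3, which is L ⇒ W
n=7: the only move is to 6(W), a W ⇒ L
n=8: can move to 7, which is L ⇒ W
n=9: moves to 6(W), 8(W); every one is W ⇒ L
n=10: can move to 5, which is L ⇒ W
n=11: the only move is to 10(W), a W ⇒ L
Every move from 11 reaches a W position, so the mover loses.

Sam wins.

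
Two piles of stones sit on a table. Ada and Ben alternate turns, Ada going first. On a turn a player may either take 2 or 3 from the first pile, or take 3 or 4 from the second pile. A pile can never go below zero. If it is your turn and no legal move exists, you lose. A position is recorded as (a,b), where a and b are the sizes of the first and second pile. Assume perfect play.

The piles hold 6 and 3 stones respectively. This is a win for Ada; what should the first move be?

Move to (3,3).

Work bottom-up. With no move the player to move loses. Otherwise the position is W if at least one move leads to an L position for the opponent, and L if every move leads to a W.
No move ever increases a pile, so every position that can arise here has a ≤ 6 and b ≤ 3; it is enough to label the cells with 0 ≤ a ≤ 6 and 0 ≤ b ≤ 3.
Every move lowers a or b (never raises either), so fill the grid row by row in increasing a, and left to right within a row: each cell's successors are then already labelled.
      b=0  b=1  b=2  b=3
a=0:    L    L    L    W
a=1:    L    L    L    W
a=2:    W    W    W    L
a=3:    W    W    W    L
a=4:    W    W    W    W
a=5:    L    L    L    W
a=6:    L    L    L    W
Cells with no legal move (terminal, hence L): (0,0), (0,1), (0,2), (1,0), (1,1), (1,2).
The remaining L cells, each justified by listing all of its moves:
(2,3): moves to (0,3)(W), (2,0)(W); every one is W ⇒ L
(3,3): moves to (1,3)(W), (0,3)(W), (3,0)(W); every one is W ⇒ L
(5,0): moves to (3,0)(W), (2,0)(W); every one is W ⇒ L
(5,1): moves to (3,1)(W), (2,1)(W); every one is W ⇒ L
(5,2): moves to (3,2)(W), (2,2)(W); every one is W ⇒ L
(6,0): moves to (4,0)(W), (3,0)(W); every one is W ⇒ L
(6,1): moves to (4,1)(W), (3,1)(W); every one is W ⇒ L
(6,2): moves to (4,2)(W), (3,2)(W); every one is W ⇒ L
Every other cell has at least one move into one of the L cells above, so it is W.
From (6,3), the L positions reachable in one move are: (3,3), (6,0). Any move reaching one of these is winning.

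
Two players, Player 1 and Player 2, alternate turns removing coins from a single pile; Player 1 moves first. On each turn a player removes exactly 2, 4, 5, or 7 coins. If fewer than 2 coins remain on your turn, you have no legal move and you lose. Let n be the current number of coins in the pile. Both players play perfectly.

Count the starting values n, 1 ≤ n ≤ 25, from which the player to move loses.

5

Compute win/loss labels from the base case upward. A position with no move is L. Any other position is W if it can reach an L in one move, else L.
n=0: no move → L
n=1: no move → L
n=2: W (go to 0, an L position)
n=3: W (go to 1, an L position)
n=4: W (go to 0, an L position)
n=5: W (go to 1, an L position)
n=6: W (go to 1, an L position)
n=7: W (go to 0, an L position)
n=8: W (go to 1, an L position)
n=9: L (options 7(W), 5(W), 4(W), 2(W) are all W)
n=10: L (options 8(W), 6(W), 5(W), 3(W) are all W)
n=11: W (go to 9, an L position)
n=12: W (go to 10, an L position)
n=13: W (go to 9, an L position)
n=14: W (go to 10, an L position)
n=15: W (go to 10, an L position)
n=16: W (go to 9, an L position)
n=17: W (go to 10, an L position)
n=18: L (options 16(W), 14(W), 13(W), 11(W) are all W)
n=19: L (options 17(W), 15(W), 14(W), 12(W) are all W)
n=20: W (go to 18, an L position)
n=21: W (go to 19, an L position)
n=22: W (go to 18, an L position)
n=23: W (go to 19, an L position)
n=24: W (go to 19, an L position)
n=25: W (go to 18, an L position)
L entries with 1 ≤ n ≤ 25 (n=0 is outside the asked range and is not counted): n = 1, 9, 10, 18, 19; that makes 5.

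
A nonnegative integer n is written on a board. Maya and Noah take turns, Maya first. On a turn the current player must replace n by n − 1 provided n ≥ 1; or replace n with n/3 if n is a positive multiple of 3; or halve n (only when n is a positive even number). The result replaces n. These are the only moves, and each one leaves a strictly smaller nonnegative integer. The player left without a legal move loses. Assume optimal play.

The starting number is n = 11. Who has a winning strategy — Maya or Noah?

Classify positions by backward induction: terminal positions (no move available) are L. From any other position, the mover wins iff some move reaches an L.
n=0: no move → L
n=1: W (go to 0, an L position)
n=2: L (sole option 1(W) is W)
n=3: W (go to 2, an L position)
n=4: W (go to 2, an L position)
n=5: L (sole option 4(W) is W)
n=6: W (go to 2, an L position)
n=7: L (sole option 6(W) is W)
n=8: W (go to 7, an L position)
n=9: L (options 3(W), 8(W) are all W)
n=10: W (go to 5, an L position)
n=11: L (sole option 10(W) is W)
Every move from 11 reaches a W position, so the mover loses.

Noah wins.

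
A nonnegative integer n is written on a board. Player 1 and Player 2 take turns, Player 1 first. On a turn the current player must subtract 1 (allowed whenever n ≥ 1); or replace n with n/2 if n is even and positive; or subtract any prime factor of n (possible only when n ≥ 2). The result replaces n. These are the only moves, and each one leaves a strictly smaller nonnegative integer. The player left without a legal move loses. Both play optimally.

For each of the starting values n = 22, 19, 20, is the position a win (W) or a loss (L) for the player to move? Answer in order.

Use the standard recursion: the mover loses at a terminal position; elsewhere, the mover wins exactly when some move hands the opponent an L position.
n=0: no move → L
n=1: reaches L-position 0 → W
n=2: reaches L-position 0 → W
n=3: reaches L-position 0 → W
n=4: only reaches 2(W), 3(W), all W → L
n=5: reaches L-position 0 → W
n=6: reaches L-position 4 → W
n=7: reaches L-position 0 → W
n=8: reaches L-position 4 → W
n=9: only reaches 6(W), 8(W), all W → L
n=10: reaches L-position 9 → W
n=11: reaches L-position 0 → W
n=12: reaches L-position 9 → W
n=13: reaches L-position 0 → W
n=14: only reaches 7(W), 12(W), 13(W), all W → L
n=15: reaches L-position 14 → W
n=16: reaches L-position 14 → W
n=17: reaches L-position 0 → W
n=18: reaches L-position 9 → W
n=19: reaches L-position 0 → W
n=20: only reaches 10(W), 15(W), 18(W), 19(W), all W → L
n=21: reaches L-position 14 → W
n=22: reaches L-position 20 → W

22: W, 19: W, 20: L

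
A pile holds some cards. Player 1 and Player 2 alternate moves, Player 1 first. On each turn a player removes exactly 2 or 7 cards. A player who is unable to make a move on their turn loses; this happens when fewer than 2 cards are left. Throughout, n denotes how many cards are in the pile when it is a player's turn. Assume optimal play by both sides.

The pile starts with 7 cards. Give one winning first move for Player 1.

Remove 2, leaving 5.

Compute win/loss labels from the base case upward. A position with no move is L. Any other position is W if it can reach an L in one move, else L.
n=0: no move → L
n=1: no move → L
n=2: W (go to 0, an L position)
n=3: W (go to 1, an L position)
n=4: L (sole option 2(W) is W)
n=5: L (sole option 3(W) is W)
n=6: W (go to 4, an L position)
n=7: W (go to 5, an L position)
From 7, the L positions reachable in one move are: 5, 0. Any move reaching one of these is winning.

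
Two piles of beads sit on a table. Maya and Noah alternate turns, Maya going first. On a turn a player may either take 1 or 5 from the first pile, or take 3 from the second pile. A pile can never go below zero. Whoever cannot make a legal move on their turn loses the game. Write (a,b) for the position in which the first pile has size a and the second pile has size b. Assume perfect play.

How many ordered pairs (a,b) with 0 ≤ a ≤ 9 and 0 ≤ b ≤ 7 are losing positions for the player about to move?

Compute win/loss labels from the base case upward. A position with no move is L. Any other position is W if it can reach an L in one move, else L.
Every move lowers a or b (never raises either), so fill the grid row by row in increasing a, and left to right within a row: each cell's successors are then already labelled.
      b=0  b=1  b=2  b=3  b=4  b=5  b=6  b=7
a=0:    L    L    L    W    W    W    L    L
a=1:    W    W    W    L    L    L    W    W
a=2:    L    L    L    W    W    W    L    L
a=3:    W    W    W    L    L    L    W    W
a=4:    L    L    L    W    W    W    L    L
a=5:    W    W    W    L    L    L    W    W
a=6:    L    L    L    W    W    W    L    L
a=7:    W    W    W    L    L    L    W    W
a=8:    L    L    L    W    W    W    L    L
a=9:    W    W    W    L    L    L    W    W
Cells with no legal move (terminal, hence L): (0,0), (0,1), (0,2).
The remaining L cells, each justified by listing all of its moves:
(0,6): the only move is to (0,3)(W), a W ⇒ L
(0,7): the only move is to (0,4)(W), a W ⇒ L
(1,3): moves to (0,3)(W), (1,0)(W); every one is W ⇒ L
(1,4): moves to (0,4)(W), (1,1)(W); every one is W ⇒ L
(1,5): moves to (0,5)(W), (1,2)(W); every one is W ⇒ L
(2,0): the only move is to (1,0)(W), a W ⇒ L
(2,1): the only move is to (1,1)(W), a W ⇒ L
(2,2): the only move is to (1,2)(W), a W ⇒ L
(2,6): moves to (1,6)(W), (2,3)(W); every one is W ⇒ L
(2,7): moves to (1,7)(W), (2,4)(W); every one is W ⇒ L
(3,3): moves to (2,3)(W), (3,0)(W); every one is W ⇒ L
(3,4): moves to (2,4)(W), (3,1)(W); every one is W ⇒ L
(3,5): moves to (2,5)(W), (3,2)(W); every one is W ⇒ L
(4,0): the only move is to (3,0)(W), a W ⇒ L
(4,1): the only move is to (3,1)(W), a W ⇒ L
(4,2): the only move is to (3,2)(W), a W ⇒ L
(4,6): moves to (3,6)(W), (4,3)(W); every one is W ⇒ L
(4,7): moves to (3,7)(W), (4,4)(W); every one is W ⇒ L
(5,3): moves to (4,3)(W), (0,3)(W), (5,0)(W); every one is W ⇒ L
(5,4): moves to (4,4)(W), (0,4)(W), (5,1)(W); every one is W ⇒ L
(5,5): moves to (4,5)(W), (0,5)(W), (5,2)(W); every one is W ⇒ L
(6,0): moves to (5,0)(W), (1,0)(W); every one is W ⇒ L
(6,1): moves to (5,1)(W), (1,1)(W); every one is W ⇒ L
(6,2): moves to (5,2)(W), (1,2)(W); every one is W ⇒ L
(6,6): moves to (5,6)(W), (1,6)(W), (6,3)(W); every one is W ⇒ L
(6,7): moves to (5,7)(W), (1,7)(W), (6,4)(W); every one is W ⇒ L
(7,3): moves to (6,3)(W), (2,3)(W), (7,0)(W); every one is W ⇒ L
(7,4): moves to (6,4)(W), (2,4)(W), (7,1)(W); every one is W ⇒ L
(7,5): moves to (6,5)(W), (2,5)(W), (7,2)(W); every one is W ⇒ L
(8,0): moves to (7,0)(W), (3,0)(W); every one is W ⇒ L
(8,1): moves to (7,1)(W), (3,1)(W); every one is W ⇒ L
(8,2): moves to (7,2)(W), (3,2)(W); every one is W ⇒ L
(8,6): moves to (7,6)(W), (3,6)(W), (8,3)(W); every one is W ⇒ L
(8,7): moves to (7,7)(W), (3,7)(W), (8,4)(W); every one is W ⇒ L
(9,3): moves to (8,3)(W), (4,3)(W), (9,0)(W); every one is W ⇒ L
(9,4): moves to (8,4)(W), (4,4)(W), (9,1)(W); every one is W ⇒ L
(9,5): moves to (8,5)(W), (4,5)(W), (9,2)(W); every one is W ⇒ L
Every other cell has at least one move into one of the L cells above, so it is W.
L cells per row: a=0: 5, a=1: 3, a=2: 5, a=3: 3, a=4: 5, a=5: 3, a=6: 5, a=7: 3, a=8: 5, a=9: 3; total 40.

40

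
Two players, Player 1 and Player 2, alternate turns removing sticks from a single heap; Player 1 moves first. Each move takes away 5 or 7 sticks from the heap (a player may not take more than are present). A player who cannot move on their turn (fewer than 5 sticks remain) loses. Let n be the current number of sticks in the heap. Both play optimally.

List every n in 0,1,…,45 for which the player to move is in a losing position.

0, 1, 2, 3, 4, 12, 13, 14, 15, 16, 24, 25, 26, 27, 28, 36, 37, 38, 39, 40

Compute win/loss labels from the base case upward. A position with no move is L. Any other position is W if it can reach an L in one move, else L.
n=0: no move → L
n=1: no move → L
n=2: no move → L
n=3: no move → L
n=4: no move → L
n=5: W (go to 0, an L position)
n=6: W (go to 1, an L position)
n=7: W (go to 2, an L position)
n=8: W (go to 3, an L position)
n=9: W (go to 4, an L position)
n=10: W (go to 3, an L position)
n=11: W (go to 4, an L position)
n=12: L (options 7(W), 5(W) are all W)
n=13: L (options 8(W), 6(W) are all W)
n=14: L (options 9(W), 7(W) are all W)
n=15: L (options 10(W), 8(W) are all W)
n=16: L (options 11(W), 9(W) are all W)
n=17: W (go to 12, an L position)
n=18: W (go to 13, an L position)
n=19: W (go to 14, an L position)
n=20: W (go to 15, an L position)
n=21: W (go to 16, an L position)
n=22: W (go to 15, an L position)
n=23: W (go to 16, an L position)
n=24: L (options 19(W), 17(W) are all W)
n=25: L (options 20(W), 18(W) are all W)
n=26: L (options 21(W), 19(W) are all W)
n=27: L (options 22(W), 20(W) are all W)
n=28: L (options 23(W), 21(W) are all W)
n=29: W (go to 24, an L position)
n=30: W (go to 25, an L position)
n=31: W (go to 26, an L position)
n=32: W (go to 27, an L position)
n=33: W (go to 28, an L position)
n=34: W (go to 27, an L position)
n=35: W (go to 28, an L position)
n=36: L (options 31(W), 29(W) are all W)
n=37: L (options 32(W), 30(W) are all W)
n=38: L (options 33(W), 31(W) are all W)
n=39: L (options 34(W), 32(W) are all W)
n=40: L (options 35(W), 33(W) are all W)
n=41: W (go to 36, an L position)
n=42: W (go to 37, an L position)
n=43: W (go to 38, an L position)
n=44: W (go to 39, an L position)
n=45: W (go to 40, an L position)
The losing starting values of n are exactly the entries labelled L in this table (20 of them).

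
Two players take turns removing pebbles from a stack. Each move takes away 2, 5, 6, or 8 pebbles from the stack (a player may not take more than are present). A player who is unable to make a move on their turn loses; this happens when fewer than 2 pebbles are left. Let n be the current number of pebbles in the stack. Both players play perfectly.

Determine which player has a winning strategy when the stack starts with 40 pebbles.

Label each position W (a win for the player to move) or L (a loss). A position with no legal move is L; any other position is W exactly when some move reaches an L, and L when every move reaches a W.
n=0: no move → L
n=1: no move → L
n=2: reaches L-position 0 → W
n=3: reaches L-position 1 → W
n=4: only reaches 2(W), which is W → L
n=5: reaches L-position 0 → W
n=6: reaches L-position 4 → W
n=7: reaches L-position 1 → W
n=8: reaches L-position 0 → W
n=9: reaches L-position 4 → W
n=10: reaches L-position 4 → W
n=11: only reaches 9(W), 6(W), 5(W), 3(W), all W → L
n=12: reaches L-position 4 → W
n=13: reaches L-position 11 → W
n=14: only reaches 12(W), 9(W), 8(W), 6(W), all W → L
n=15: only reaches 13(W), 10(W), 9(W), 7(W), all W → L
n=16: reaches L-position 14 → W
n=17: reaches L-position 15 → W
n=18: only reaches 16(W), 13(W), 12(W), 10(W), all W → L
n=19: reaches L-position 14 → W
n=20: reaches L-position 18 → W
n=21: reaches L-position 15 → W
n=22: reaches L-position 14 → W
n=23: reaches L-position 18 → W
n=24: reaches L-position 18 → W
n=25: only reaches 23(W), 20(W), 19(W), 17(W), all W → L
n=26: reaches L-position 18 → W
n=27: reaches L-position 25 → W
n=28: only reaches 26(W), 23(W), 22(W), 20(W), all W → L
n=29: only reaches 27(W), 24(W), 23(W), 21(W), all W → L
n=30: reaches L-position 28 → W
n=31: reaches L-position 29 → W
n=32: only reaches 30(W), 27(W), 26(W), 24(W), all W → L
n=33: reaches L-position 28 → W
n=34: reaches L-position 32 → W
n=35: reaches L-position 29 → W
n=36: reaches L-position 28 → W
n=37: reaches L-position 32 → W
n=38: reaches L-position 32 → W
n=39: only reaches 37(W), 34(W), 33(W), 31(W), all W → L
n=40: reaches L-position 32 → W
From 40 the player to move can remove 8, leaving 32, reaching an L position.

The first player wins.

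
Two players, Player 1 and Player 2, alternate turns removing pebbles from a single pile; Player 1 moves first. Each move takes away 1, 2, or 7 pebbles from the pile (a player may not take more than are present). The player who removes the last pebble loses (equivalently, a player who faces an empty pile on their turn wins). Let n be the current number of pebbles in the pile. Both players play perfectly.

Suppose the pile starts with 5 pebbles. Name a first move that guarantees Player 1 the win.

Classify positions by backward induction: terminal positions (no move available) are W. From any other position, the mover wins iff some move reaches an L.
n=0: no move; the opponent has just taken the last pebble and therefore loses → W
n=1: the only move is to 0(W), a W ⇒ L
n=2: can move to 1, which is L ⇒ W
n=3: can move to 1, which is L ⇒ W
n=4: moves to 3(W), 2(W); every one is W ⇒ L
n=5: can move to 4, which is L ⇒ W
From 5, the L positions reachable in one move are: 4.

Remove 1, leaving 4.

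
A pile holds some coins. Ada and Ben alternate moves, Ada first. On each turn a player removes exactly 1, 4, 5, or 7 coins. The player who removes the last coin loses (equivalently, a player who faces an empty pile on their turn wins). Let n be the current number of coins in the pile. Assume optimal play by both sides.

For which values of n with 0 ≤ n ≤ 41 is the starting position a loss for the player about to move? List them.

1, 3, 9, 11, 17, 19, 25, 27, 33, 35, 41

Label each position W (a win for the player to move) or L (a loss). A position with no legal move is W; any other position is W exactly when some move reaches an L, and L when every move reaches a W.
n=0: no move; the opponent has just taken the last coin and therefore loses → W
n=1: →0(W) only, which is W, so L
n=2: →1(L), so W
n=3: →2(W) only, which is W, so L
n=4: →3(L), so W
n=5: →1(L), so W
n=6: →1(L), so W
n=7: →3(L), so W
n=8: →3(L), so W
n=9: →8(W), 5(W), 4(W), 2(W) — all W, so L
n=10: →9(L), so W
n=11: →10(W), 7(W), 6(W), 4(W) — all W, so L
n=12: →11(L), so W
n=13: →9(L), so W
n=14: →9(L), so W
n=15: →11(L), so W
n=16: →11(L), so W
n=17: →16(W), 13(W), 12(W), 10(W) — all W, so L
n=18: →17(L), so W
n=19: →18(W), 15(W), 14(W), 12(W) — all W, so L
n=20: →19(L), so W
n=21: →17(L), so W
n=22: →17(L), so W
n=23: →19(L), so W
n=24: →19(L), so W
n=25: →24(W), 21(W), 20(W), 18(W) — all W, so L
n=26: →25(L), so W
n=27: →26(W), 23(W), 22(W), 20(W) — all W, so L
n=28: →27(L), so W
n=29: →25(L), so W
n=30: →25(L), so W
n=31: →27(L), so W
n=32: →27(L), so W
n=33: →32(W), 29(W), 28(W), 26(W) — all W, so L
n=34: →33(L), so W
n=35: →34(W), 31(W), 30(W), 28(W) — all W, so L
n=36: →35(L), so W
n=37: →33(L), so W
n=38: →33(L), so W
n=39: →35(L), so W
n=40: →35(L), so W
n=41: →40(W), 37(W), 36(W), 34(W) — all W, so L
The losing starting values of n are exactly the entries labelled L in this table (11 of them).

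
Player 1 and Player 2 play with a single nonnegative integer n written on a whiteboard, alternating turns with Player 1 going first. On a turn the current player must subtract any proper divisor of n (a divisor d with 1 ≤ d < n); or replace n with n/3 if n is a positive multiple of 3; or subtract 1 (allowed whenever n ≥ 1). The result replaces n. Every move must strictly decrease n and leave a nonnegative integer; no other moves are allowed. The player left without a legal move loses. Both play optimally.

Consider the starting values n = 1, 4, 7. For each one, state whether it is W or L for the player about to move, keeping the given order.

1: W, 4: W, 7: L

Build the W/L table. Terminal = L. A non-terminal position is W if it has a move to some L; otherwise it is L.
n=0: no move → L
n=1: →0(L), so W
n=2: →1(W) only, which is W, so L
n=3: →2(L), so W
n=4: →2(L), so W
n=5: →4(W) only, which is W, so L
n=6: →2(L), so W
n=7: →6(W) only, which is W, so L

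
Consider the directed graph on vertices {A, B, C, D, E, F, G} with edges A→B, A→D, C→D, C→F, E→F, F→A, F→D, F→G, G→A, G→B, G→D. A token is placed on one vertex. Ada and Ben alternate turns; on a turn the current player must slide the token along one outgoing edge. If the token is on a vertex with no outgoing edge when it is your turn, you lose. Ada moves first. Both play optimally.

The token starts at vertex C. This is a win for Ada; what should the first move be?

Build the W/L table. Terminal = L. A non-terminal position is W if it has a move to some L; otherwise it is L.
Every edge goes from a vertex to one that appears earlier in the order B, D, A, G, F, E, C, so processing vertices in that order labels each vertex after all of its successors.
B: no outgoing edge → L
D: no outgoing edge → L
A: reaches L-position D → W
G: reaches L-position D → W
F: reaches L-position D → W
E: only reaches F(W), which is W → L
C: reaches L-position D → W
From C, the L positions reachable in one move are: D.

Move to D.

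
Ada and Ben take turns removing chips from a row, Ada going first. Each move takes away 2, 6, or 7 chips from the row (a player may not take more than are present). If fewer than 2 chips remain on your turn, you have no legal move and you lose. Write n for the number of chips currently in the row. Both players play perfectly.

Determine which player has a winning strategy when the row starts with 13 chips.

Compute win/loss labels from the base case upward. A position with no move is L. Any other position is W if it can reach an L in one move, else L.
n=0: no move → L
n=1: no move → L
n=2: →0(L), so W
n=3: →1(L), so W
n=4: →2(W) only, which is W, so L
n=5: →3(W) only, which is W, so L
n=6: →4(L), so W
n=7: →5(L), so W
n=8: →1(L), so W
n=9: →7(W), 3(W), 2(W) — all W, so L
n=10: →4(L), so W
n=11: →9(L), so W
n=12: →5(L), so W
n=13: →11(W), 7(W), 6(W) — all W, so L
Every move from 13 reaches a W position, so the mover loses.

Ben wins.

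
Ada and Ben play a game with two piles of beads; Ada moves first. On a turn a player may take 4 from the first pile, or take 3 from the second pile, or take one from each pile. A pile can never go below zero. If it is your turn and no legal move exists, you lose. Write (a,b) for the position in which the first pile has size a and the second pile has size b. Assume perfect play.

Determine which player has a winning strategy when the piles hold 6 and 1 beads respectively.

Use the standard recursion: the mover loses at a terminal position; elsewhere, the mover wins exactly when some move hands the opponent an L position.
No move ever increases a pile, so every position that can arise here has a ≤ 6 and b ≤ 1; it is enough to label the cells with 0 ≤ a ≤ 6 and 0 ≤ b ≤ 1.
Every move lowers a or b (never raises either), so fill the grid row by row in increasing a, and left to right within a row: each cell's successors are then already labelled.
      b=0  b=1
a=0:    L    L
a=1:    L    W
a=2:    L    W
a=3:    L    W
a=4:    W    W
a=5:    W    L
a=6:    W    L
Cells with no legal move (terminal, hence L): (0,0), (0,1), (1,0), (2,0), (3,0).
The remaining L cells, each justified by listing all of its moves:
(5,1): →(1,1)(W), (4,0)(W) — all W, so L
(6,1): →(2,1)(W), (5,0)(W) — all W, so L
Every other cell has at least one move into one of the L cells above, so it is W.
The starting position (6,1) is L: whatever Ada does, the opponent receives a W position.

Ben wins.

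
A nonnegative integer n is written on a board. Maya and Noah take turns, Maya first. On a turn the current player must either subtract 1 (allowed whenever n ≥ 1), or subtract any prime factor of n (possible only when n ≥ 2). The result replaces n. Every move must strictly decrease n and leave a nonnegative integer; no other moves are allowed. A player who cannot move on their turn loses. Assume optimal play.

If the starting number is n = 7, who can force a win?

Maya wins.

Build the W/L table. Terminal = L. A non-terminal position is W if it has a move to some L; otherwise it is L.
n=0: no move → L
n=1: can move to 0, which is L ⇒ W
n=2: can move to 0, which is L ⇒ W
n=3: can move to 0, which is L ⇒ W
n=4: moves to 2(W), 3(W); every one is W ⇒ L
n=5: can move to 0, which is L ⇒ W
n=6: can move to 4, which is L ⇒ W
n=7: can move to 0, which is L ⇒ W
The starting position 7 is W: Maya should move to 0, handing over an L position.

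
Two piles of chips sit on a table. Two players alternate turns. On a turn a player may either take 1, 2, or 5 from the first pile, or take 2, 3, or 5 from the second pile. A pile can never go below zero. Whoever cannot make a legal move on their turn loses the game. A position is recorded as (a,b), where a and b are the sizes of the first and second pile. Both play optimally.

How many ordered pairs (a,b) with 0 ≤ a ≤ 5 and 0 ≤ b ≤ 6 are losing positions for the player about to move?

12

Build the W/L table. Terminal = L. A non-terminal position is W if it has a move to some L; otherwise it is L.
Every move lowers a or b (never raises either), so fill the grid row by row in increasing a, and left to right within a row: each cell's successors are then already labelled.
      b=0  b=1  b=2  b=3  b=4  b=5  b=6
a=0:    L    L    W    W    W    W    W
a=1:    W    W    L    L    W    W    W
a=2:    W    W    W    W    L    L    W
a=3:    L    L    W    W    W    W    W
a=4:    W    W    L    L    W    W    W
a=5:    W    W    W    W    L    L    W
Cells with no legal move (terminal, hence L): (0,0), (0,1).
The remaining L cells, each justified by listing all of its moves:
(1,2): only reaches (0,2)(W), (1,0)(W), all W → L
(1,3): only reaches (0,3)(W), (1,1)(W), (1,0)(W), all W → L
(2,4): only reaches (1,4)(W), (0,4)(W), (2,2)(W), (2,1)(W), all W → L
(2,5): only reaches (1,5)(W), (0,5)(W), (2,3)(W), (2,2)(W), (2,0)(W), all W → L
(3,0): only reaches (2,0)(W), (1,0)(W), all W → L
(3,1): only reaches (2,1)(W), (1,1)(W), all W → L
(4,2): only reaches (3,2)(W), (2,2)(W), (4,0)(W), all W → L
(4,3): only reaches (3,3)(W), (2,3)(W), (4,1)(W), (4,0)(W), all W → L
(5,4): only reaches (4,4)(W), (3,4)(W), (0,4)(W), (5,2)(W), (5,1)(W), all W → L
(5,5): only reaches (4,5)(W), (3,5)(W), (0,5)(W), (5,3)(W), (5,2)(W), (5,0)(W), all W → L
Every other cell has at least one move into one of the L cells above, so it is W.
L cells per row: a=0: 2, a=1: 2, a=2: 2, a=3: 2, a=4: 2, a=5: 2; total 12.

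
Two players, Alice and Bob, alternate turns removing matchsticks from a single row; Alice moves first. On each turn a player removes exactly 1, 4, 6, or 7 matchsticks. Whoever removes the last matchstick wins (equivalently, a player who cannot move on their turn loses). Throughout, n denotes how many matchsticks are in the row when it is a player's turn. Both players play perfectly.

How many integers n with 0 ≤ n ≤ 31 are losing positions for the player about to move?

Classify positions by backward induction: terminal positions (no move available) are L. From any other position, the mover wins iff some move reaches an L.
n=0: no move → L
n=1: reaches L-position 0 → W
n=2: only reaches 1(W), which is W → L
n=3: reaches L-position 2 → W
n=4: reaches L-position 0 → W
n=5: only reaches 4(W), 1(W), all W → L
n=6: reaches L-position 5 → W
n=7: reaches L-position 0 → W
n=8: reaches L-position 2 → W
n=9: reaches L-position 5 → W
n=10: only reaches 9(W), 6(W), 4(W), 3(W), all W → L
n=11: reaches L-position 10 → W
n=12: reaches L-position 5 → W
n=13: only reaches 12(W), 9(W), 7(W), 6(W), all W → L
n=14: reaches L-position 13 → W
n=15: only reaches 14(W), 11(W), 9(W), 8(W), all W → L
n=16: reaches L-position 15 → W
n=17: reaches L-position 13 → W
n=18: only reaches 17(W), 14(W), 12(W), 11(W), all W → L
n=19: reaches L-position 18 → W
n=20: reaches L-position 13 → W
n=21: reaches L-position 15 → W
n=22: reaches L-position 18 → W
n=23: only reaches 22(W), 19(W), 17(W), 16(W), all W → L
n=24: reaches L-position 23 → W
n=25: reaches L-position 18 → W
n=26: only reaches 25(W), 22(W), 20(W), 19(W), all W → L
n=27: reaches L-position 26 → W
n=28: only reaches 27(W), 24(W), 22(W), 21(W), all W → L
n=29: reaches L-position 28 → W
n=30: reaches L-position 26 → W
n=31: only reaches 30(W), 27(W), 25(W), 24(W), all W → L
L entries with 0 ≤ n ≤ 31: n = 0, 2, 5, 10, 13, 15, 18, 23, 26, 28, 31; that makes 11.

11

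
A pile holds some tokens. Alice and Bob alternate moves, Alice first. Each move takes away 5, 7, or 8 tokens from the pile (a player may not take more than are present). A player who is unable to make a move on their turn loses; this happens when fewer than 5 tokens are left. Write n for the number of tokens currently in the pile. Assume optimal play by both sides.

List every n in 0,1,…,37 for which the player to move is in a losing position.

Compute win/loss labels from the base case upward. A position with no move is L. Any other position is W if it can reach an L in one move, else L.
n=0: no move → L
n=1: no move → L
n=2: no move → L
n=3: no move → L
n=4: no move → L
n=5: reaches L-position 0 → W
n=6: reaches L-position 1 → W
n=7: reaches L-position 2 → W
n=8: reaches L-position 3 → W
n=9: reaches L-position 4 → W
n=10: reaches L-position 3 → W
n=11: reaches L-position 4 → W
n=12: reaches L-position 4 → W
n=13: only reaches 8(W), 6(W), 5(W), all W → L
n=14: only reaches 9(W), 7(W), 6(W), all W → L
n=15: only reaches 10(W), 8(W), 7(W), all W → L
n=16: only reaches 11(W), 9(W), 8(W), all W → L
n=17: only reaches 12(W), 10(W), 9(W), all W → L
n=18: reaches L-position 13 → W
n=19: reaches L-position 14 → W
n=20: reaches L-position 15 → W
n=21: reaches L-position 16 → W
n=22: reaches L-position 17 → W
n=23: reaches L-position 16 → W
n=24: reaches L-position 17 → W
n=25: reaches L-position 17 → W
n=26: only reaches 21(W), 19(W), 18(W), all W → L
n=27: only reaches 22(W), 20(W), 19(W), all W → L
n=28: only reaches 23(W), 21(W), 20(W), all W → L
n=29: only reaches 24(W), 22(W), 21(W), all W → L
n=30: only reaches 25(W), 23(W), 22(W), all W → L
n=31: reaches L-position 26 → W
n=32: reaches L-position 27 → W
n=33: reaches L-position 28 → W
n=34: reaches L-position 29 → W
n=35: reaches L-position 30 → W
n=36: reaches L-position 29 → W
n=37: reaches L-position 30 → W
The losing starting values of n are exactly the entries labelled L in this table (15 of them).

0, 1, 2, 3, 4, 13, 14, 15, 16, 17, 26, 27, 28, 29, 30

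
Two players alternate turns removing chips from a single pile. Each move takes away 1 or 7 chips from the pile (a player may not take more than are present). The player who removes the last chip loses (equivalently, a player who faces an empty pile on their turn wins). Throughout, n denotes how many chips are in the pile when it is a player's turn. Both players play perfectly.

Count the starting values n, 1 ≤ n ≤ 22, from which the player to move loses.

Work bottom-up. With no move the player to move wins. Otherwise the position is W if at least one move leads to an L position for the opponent, and L if every move leads to a W.
n=0: no move; the opponent has just taken the last chip and therefore loses → W
n=1: the only move is to 0(W), a W ⇒ L
n=2: can move to 1, which is L ⇒ W
n=3: the only move is to 2(W), a W ⇒ L
n=4: can move to 3, which is L ⇒ W
n=5: the only move is to 4(W), a W ⇒ L
n=6: can move to 5, which is L ⇒ W
n=7: moves to 6(W), 0(W); every one is W ⇒ L
n=8: can move to 7, which is L ⇒ W
n=9: moves to 8(W), 2(W); every one is W ⇒ L
n=10: can move to 9, which is L ⇒ W
n=11: moves to 10(W), 4(W); every one is W ⇒ L
n=12: can move to 11, which is L ⇒ W
n=13: moves to 12(W), 6(W); every one is W ⇒ L
n=14: can move to 13, which is L ⇒ W
n=15: moves to 14(W), 8(W); every one is W ⇒ L
n=16: can move to 15, which is L ⇒ W
n=17: moves to 16(W), 10(W); every one is W ⇒ L
n=18: can move to 17, which is L ⇒ W
n=19: moves to 18(W), 12(W); every one is W ⇒ L
n=20: can move to 19, which is L ⇒ W
n=21: moves to 20(W), 14(W); every one is W ⇒ L
n=22: can move to 21, which is L ⇒ W
L entries with 1 ≤ n ≤ 22 (the range starts at n=1): n = 1, 3, 5, 7, 9, 11, 13, 15, 17, 19, 21; that makes 11.

11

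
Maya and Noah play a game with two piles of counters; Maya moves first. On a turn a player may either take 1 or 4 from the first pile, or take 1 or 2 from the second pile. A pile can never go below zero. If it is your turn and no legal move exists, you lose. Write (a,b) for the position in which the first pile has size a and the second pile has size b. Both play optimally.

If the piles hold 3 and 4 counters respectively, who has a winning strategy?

Label each position W (a win for the player to move) or L (a loss). A position with no legal move is L; any other position is W exactly when some move reaches an L, and L when every move reaches a W.
No move ever increases a pile, so every position that can arise here has a ≤ 3 and b ≤ 4; it is enough to label the cells with 0 ≤ a ≤ 3 and 0 ≤ b ≤ 4.
Every move lowers a or b (never raises either), so fill the grid row by row in increasing a, and left to right within a row: each cell's successors are then already labelled.
      b=0  b=1  b=2  b=3  b=4
a=0:    L    W    W    L    W
a=1:    W    L    W    W    L
a=2:    L    W    W    L    W
a=3:    W    L    W    W    L
Cells with no legal move (terminal, hence L): (0,0).
The remaining L cells, each justified by listing all of its moves:
(0,3): moves to (0,2)(W), (0,1)(W); every one is W ⇒ L
(1,1): moves to (0,1)(W), (1,0)(W); every one is W ⇒ L
(1,4): moves to (0,4)(W), (1,3)(W), (1,2)(W); every one is W ⇒ L
(2,0): the only move is to (1,0)(W), a W ⇒ L
(2,3): moves to (1,3)(W), (2,2)(W), (2,1)(W); every one is W ⇒ L
(3,1): moves to (2,1)(W), (3,0)(W); every one is W ⇒ L
(3,4): moves to (2,4)(W), (3,3)(W), (3,2)(W); every one is W ⇒ L
Every other cell has at least one move into one of the L cells above, so it is W.
Every move from (3,4) reaches a W position, so the mover loses.

Noah wins.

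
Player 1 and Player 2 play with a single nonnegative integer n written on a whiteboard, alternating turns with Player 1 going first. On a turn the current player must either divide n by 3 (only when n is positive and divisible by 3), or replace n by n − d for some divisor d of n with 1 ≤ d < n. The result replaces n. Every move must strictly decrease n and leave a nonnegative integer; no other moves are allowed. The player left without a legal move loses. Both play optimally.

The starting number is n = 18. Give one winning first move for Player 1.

Move to 9.

Classify positions by backward induction: terminal positions (no move available) are L. From any other position, the mover wins iff some move reaches an L.
n=0: no move → L
n=1: no move → L
n=2: W (go to 1, an L position)
n=3: W (go to 1, an L position)
n=4: L (options 2(W), 3(W) are all W)
n=5: W (go to 4, an L position)
n=6: W (go to 4, an L position)
n=7: L (sole option 6(W) is W)
n=8: W (go to 4, an L position)
n=9: L (options 3(W), 6(W), 8(W) are all W)
n=10: W (go to 9, an L position)
n=11: L (sole option 10(W) is W)
n=12: W (go to 4, an L position)
n=13: L (sole option 12(W) is W)
n=14: W (go to 7, an L position)
n=15: L (options 5(W), 10(W), 12(W), 14(W) are all W)
n=16: W (go to 15, an L position)
n=17: L (sole option 16(W) is W)
n=18: W (go to 9, an L position)
From 18, the L positions reachable in one move are: 9, 15, 17. Any move reaching one of these is winning.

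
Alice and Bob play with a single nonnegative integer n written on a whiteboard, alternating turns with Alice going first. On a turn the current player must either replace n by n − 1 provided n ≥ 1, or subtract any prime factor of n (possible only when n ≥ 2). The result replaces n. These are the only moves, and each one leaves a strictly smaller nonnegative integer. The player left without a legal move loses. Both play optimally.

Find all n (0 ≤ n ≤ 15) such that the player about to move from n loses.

0, 4, 8, 12

Work bottom-up. With no move the player to move loses. Otherwise the position is W if at least one move leads to an L position for the opponent, and L if every move leads to a W.
n=0: no move → L
n=1: can move to 0, which is L ⇒ W
n=2: can move to 0, which is L ⇒ W
n=3: can move to 0, which is L ⇒ W
n=4: moves to 2(W), 3(W); every one is W ⇒ L
n=5: can move to 0, which is L ⇒ W
n=6: can move to 4, which is L ⇒ W
n=7: can move to 0, which is L ⇒ W
n=8: moves to 6(W), 7(W); every one is W ⇒ L
n=9: can move to 8, which is L ⇒ W
n=10: can move to 8, which is L ⇒ W
n=11: can move to 0, which is L ⇒ W
n=12: moves to 9(W), 10(W), 11(W); every one is W ⇒ L
n=13: can move to 0, which is L ⇒ W
n=14: can move to 12, which is L ⇒ W
n=15: can move to 12, which is L ⇒ W
The losing starting values of n are exactly the entries labelled L in this table (4 of them).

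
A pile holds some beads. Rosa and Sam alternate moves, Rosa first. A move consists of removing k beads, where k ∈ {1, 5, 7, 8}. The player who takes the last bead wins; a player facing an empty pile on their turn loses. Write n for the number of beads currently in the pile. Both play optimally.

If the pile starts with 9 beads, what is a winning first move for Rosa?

Remove 5, leaving 4.

Label each position W (a win for the player to move) or L (a loss). A position with no legal move is L; any other position is W exactly when some move reaches an L, and L when every move reaches a W.
n=0: no move → L
n=1: can move to 0, which is L ⇒ W
n=2: the only move is to 1(W), a W ⇒ L
n=3: can move to 2, which is L ⇒ W
n=4: the only move is to 3(W), a W ⇒ L
n=5: can move to 4, which is L ⇒ W
n=6: moves to 5(W), 1(W); every one is W ⇒ L
n=7: can move to 6, which is L ⇒ W
n=8: can move to 0, which is L ⇒ W
n=9: can move to 4, which is L ⇒ W
From 9, the L positions reachable in one move are: 4, 2. Any move reaching one of these is winning.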